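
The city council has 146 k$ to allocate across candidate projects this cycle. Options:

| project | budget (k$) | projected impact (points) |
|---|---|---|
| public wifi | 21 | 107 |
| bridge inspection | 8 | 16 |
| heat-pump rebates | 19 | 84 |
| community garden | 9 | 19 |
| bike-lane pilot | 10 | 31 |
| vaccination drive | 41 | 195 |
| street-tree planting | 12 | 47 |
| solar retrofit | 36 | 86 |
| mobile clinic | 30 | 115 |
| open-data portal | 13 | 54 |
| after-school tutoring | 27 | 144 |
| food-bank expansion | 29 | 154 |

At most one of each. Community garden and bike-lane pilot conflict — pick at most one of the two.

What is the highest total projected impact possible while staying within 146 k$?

703

Density check — after-school tutoring 5.33, food-bank expansion 5.31, public wifi 5.10 are the best per k$.
Taking public wifi + heat-pump rebates + community garden + vaccination drive + after-school tutoring + food-bank expansion: 146 k$ used, 703 in projected impact.
The closest alternative, public wifi + vaccination drive + street-tree planting + open-data portal + after-school tutoring + food-bank expansion, reaches only 701.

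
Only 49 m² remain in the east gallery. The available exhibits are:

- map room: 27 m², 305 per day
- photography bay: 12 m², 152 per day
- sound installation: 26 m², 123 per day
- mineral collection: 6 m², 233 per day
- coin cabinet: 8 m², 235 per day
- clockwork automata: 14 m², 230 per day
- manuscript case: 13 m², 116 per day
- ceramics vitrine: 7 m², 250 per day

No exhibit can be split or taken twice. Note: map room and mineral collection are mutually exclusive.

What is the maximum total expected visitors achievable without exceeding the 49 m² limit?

1100

Best packing: photography bay + mineral collection + coin cabinet + clockwork automata + ceramics vitrine — 47 m², 1100 total.
Next best is mineral collection + coin cabinet + clockwork automata + manuscript case + ceramics vitrine at 1064 (48 m²) — short by 36.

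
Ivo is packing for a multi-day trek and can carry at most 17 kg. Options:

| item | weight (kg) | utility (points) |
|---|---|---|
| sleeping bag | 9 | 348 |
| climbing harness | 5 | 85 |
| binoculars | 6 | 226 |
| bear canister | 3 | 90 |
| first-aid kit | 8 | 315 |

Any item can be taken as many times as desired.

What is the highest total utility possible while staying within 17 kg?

663

The ratio heuristic lands on 2×first-aid kit (630) but leaves 1 kg idle.
Dropping first-aid kit frees 8 kg; slotting in sleeping bag (9 kg) lifts the total to 663 at 17 kg.
That's the maximum — no swap from here does better than 663.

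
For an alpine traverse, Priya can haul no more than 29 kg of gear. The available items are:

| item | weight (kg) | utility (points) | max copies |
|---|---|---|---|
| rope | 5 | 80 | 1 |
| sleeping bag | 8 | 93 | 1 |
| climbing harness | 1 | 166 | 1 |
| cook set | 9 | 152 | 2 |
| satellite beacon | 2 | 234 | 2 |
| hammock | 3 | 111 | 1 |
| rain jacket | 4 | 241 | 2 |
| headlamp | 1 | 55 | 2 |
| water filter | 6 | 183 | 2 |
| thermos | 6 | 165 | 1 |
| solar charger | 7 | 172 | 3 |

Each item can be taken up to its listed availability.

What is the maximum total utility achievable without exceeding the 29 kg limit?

1648

By utility per kg: climbing harness 166.00, satellite beacon 117.00, rain jacket 60.25, headlamp 55.00 lead.
Greedy by ratio would take rope + climbing harness + 2×satellite beacon + hammock + 2×rain jacket + 2×headlamp + water filter: 29 kg used, total 1600.
Dropping rope and headlamp frees 6 kg; slotting in water filter (6 kg) lifts the total to 1648 at 29 kg.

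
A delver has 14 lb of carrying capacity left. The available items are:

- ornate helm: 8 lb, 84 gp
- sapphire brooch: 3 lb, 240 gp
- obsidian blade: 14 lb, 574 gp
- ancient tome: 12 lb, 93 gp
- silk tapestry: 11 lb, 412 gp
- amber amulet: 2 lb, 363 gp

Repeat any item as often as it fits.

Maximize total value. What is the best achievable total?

The ratio ordering already packs tightly: 7×amber amulet, 14 lb, 2541.
Nothing else within 14 lb beats 2541.

2541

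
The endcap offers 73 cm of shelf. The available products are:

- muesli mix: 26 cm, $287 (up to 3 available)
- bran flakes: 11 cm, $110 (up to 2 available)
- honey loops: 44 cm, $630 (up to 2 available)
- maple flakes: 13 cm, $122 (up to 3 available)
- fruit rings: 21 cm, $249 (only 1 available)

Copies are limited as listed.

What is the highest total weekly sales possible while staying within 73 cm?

917

Ranking by ratio (weekly sales/cm): honey loops 14.32, fruit rings 11.86, muesli mix 11.04, bran flakes 10.00.
Greedy by ratio would take honey loops + fruit rings: 65 cm used, total 879.
The 21 cm tied up in fruit rings is better spent on muesli mix — total rises to 917 (70 cm).
That's the maximum — no swap from here does better than 917.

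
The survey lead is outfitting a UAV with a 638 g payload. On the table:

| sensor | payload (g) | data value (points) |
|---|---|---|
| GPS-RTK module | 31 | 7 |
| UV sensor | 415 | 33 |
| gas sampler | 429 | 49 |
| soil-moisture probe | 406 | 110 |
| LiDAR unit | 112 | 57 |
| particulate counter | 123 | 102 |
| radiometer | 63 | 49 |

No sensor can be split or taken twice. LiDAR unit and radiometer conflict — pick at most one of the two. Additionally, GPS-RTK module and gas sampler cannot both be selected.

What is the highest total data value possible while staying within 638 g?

268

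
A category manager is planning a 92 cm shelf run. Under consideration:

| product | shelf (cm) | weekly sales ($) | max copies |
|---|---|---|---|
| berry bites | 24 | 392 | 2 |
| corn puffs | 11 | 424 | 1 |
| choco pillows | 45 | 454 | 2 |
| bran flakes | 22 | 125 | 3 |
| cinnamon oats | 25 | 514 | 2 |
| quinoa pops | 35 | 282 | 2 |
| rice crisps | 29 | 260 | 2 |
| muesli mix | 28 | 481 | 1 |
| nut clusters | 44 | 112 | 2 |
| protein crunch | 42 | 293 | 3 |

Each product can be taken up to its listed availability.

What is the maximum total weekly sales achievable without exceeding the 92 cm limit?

1933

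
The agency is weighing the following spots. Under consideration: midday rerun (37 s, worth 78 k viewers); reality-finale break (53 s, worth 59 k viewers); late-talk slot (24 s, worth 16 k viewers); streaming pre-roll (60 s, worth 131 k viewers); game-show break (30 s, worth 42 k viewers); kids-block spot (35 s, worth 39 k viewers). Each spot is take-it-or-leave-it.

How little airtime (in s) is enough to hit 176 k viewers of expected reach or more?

97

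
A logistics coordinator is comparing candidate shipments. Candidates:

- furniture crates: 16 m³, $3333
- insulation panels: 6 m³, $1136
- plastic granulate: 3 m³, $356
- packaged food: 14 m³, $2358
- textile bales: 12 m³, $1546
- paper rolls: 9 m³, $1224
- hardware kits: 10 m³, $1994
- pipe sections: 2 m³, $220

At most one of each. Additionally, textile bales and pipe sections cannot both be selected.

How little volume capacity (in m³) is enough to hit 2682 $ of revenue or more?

16

Look for the lowest-volume combination reaching 2682.
furniture crates reaches 3333 using 16 m³.
Below 16 m³ the best achievable stays under 2682.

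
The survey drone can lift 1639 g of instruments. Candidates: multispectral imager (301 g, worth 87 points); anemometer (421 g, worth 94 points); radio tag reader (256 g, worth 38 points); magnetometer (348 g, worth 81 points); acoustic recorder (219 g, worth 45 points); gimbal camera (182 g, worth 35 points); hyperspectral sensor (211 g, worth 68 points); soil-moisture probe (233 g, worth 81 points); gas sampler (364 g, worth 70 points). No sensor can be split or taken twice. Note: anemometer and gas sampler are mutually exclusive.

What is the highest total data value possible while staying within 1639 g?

422

By data value per g: soil-moisture probe 0.35, hyperspectral sensor 0.32, multispectral imager 0.29 lead.
A density-first pass picks multispectral imager + anemometer + magnetometer + hyperspectral sensor + soil-moisture probe — 411 at 1514 g.
The 421 g tied up in anemometer is better spent on gimbal camera + gas sampler — total rises to 422 (1639 g).
The closest alternative, multispectral imager + anemometer + magnetometer + hyperspectral sensor + soil-moisture probe, reaches only 411.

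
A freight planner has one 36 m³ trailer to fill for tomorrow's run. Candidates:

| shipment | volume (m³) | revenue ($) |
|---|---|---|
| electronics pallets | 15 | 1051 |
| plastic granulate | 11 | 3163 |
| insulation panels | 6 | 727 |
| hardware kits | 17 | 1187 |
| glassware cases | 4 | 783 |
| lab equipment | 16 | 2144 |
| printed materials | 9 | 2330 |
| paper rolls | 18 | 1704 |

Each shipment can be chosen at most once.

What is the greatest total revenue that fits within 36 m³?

7637

The ratio heuristic lands on plastic granulate + insulation panels + glassware cases + printed materials (7003) but leaves 6 m³ idle.
The 10 m³ tied up in insulation panels and glassware cases is better spent on lab equipment — total rises to 7637 (36 m³).
An exhaustive check of the 256 subsets confirms 7637.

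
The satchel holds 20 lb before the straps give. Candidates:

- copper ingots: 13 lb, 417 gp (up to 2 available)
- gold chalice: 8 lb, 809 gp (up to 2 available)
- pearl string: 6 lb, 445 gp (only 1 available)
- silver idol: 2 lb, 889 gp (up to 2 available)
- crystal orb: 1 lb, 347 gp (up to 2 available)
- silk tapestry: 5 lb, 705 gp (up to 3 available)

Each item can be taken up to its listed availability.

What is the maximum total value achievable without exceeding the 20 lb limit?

Ranking by ratio (value/lb): silver idol 444.50, crystal orb 347.00, silk tapestry 141.00.
Filling by ratio: 2×silver idol + 2×crystal orb + 2×silk tapestry for 3882, with 4 lb left unused.
Replace crystal orb with silk tapestry: the trade gains 358 net, giving 4240 at 20 lb.
Every other selection either busts 20 lb or exceeds an availability limit or fails to beat 4240.

4240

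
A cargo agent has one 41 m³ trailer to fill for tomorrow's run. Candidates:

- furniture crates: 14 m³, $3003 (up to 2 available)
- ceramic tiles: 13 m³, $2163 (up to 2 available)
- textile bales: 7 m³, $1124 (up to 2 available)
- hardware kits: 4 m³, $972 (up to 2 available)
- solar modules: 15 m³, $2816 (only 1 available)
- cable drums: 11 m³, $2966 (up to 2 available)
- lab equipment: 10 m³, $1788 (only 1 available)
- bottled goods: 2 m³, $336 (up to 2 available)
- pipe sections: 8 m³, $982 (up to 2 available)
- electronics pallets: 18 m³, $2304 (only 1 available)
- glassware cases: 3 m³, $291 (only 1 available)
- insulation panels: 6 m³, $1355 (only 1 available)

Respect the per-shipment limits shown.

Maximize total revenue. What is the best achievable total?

Greedy by ratio would take 2×hardware kits + 2×cable drums + 2×bottled goods + insulation panels: 40 m³ used, total 9903.
Dropping hardware kits and 2×bottled goods and insulation panels frees 14 m³; slotting in furniture crates (14 m³) lifts the total to 9907 at 40 m³.

9907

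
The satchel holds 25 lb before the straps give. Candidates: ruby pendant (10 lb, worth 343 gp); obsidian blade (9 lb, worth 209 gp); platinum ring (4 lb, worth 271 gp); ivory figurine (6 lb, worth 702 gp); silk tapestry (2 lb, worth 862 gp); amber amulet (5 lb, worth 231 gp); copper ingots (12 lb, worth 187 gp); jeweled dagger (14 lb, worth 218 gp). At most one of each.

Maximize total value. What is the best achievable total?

2178

By value per lb: silk tapestry 431.00, ivory figurine 117.00, platinum ring 67.75, amber amulet 46.20 lead.
Filling by ratio: platinum ring + ivory figurine + silk tapestry + amber amulet for 2066, with 8 lb left unused.
The 5 lb tied up in amber amulet is better spent on ruby pendant — total rises to 2178 (22 lb).
No other feasible combination exceeds 2178.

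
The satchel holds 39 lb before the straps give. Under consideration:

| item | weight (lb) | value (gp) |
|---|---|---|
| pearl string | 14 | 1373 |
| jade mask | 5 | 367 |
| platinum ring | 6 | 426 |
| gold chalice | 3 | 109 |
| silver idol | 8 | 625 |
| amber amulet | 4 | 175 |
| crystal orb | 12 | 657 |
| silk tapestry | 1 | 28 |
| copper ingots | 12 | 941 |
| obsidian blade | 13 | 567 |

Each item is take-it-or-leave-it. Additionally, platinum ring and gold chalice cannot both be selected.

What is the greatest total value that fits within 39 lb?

3306

Taking pearl string + jade mask + silver idol + copper ingots: 39 lb used, 3306 in value.
Nothing else feasible within 39 lb beats 3306.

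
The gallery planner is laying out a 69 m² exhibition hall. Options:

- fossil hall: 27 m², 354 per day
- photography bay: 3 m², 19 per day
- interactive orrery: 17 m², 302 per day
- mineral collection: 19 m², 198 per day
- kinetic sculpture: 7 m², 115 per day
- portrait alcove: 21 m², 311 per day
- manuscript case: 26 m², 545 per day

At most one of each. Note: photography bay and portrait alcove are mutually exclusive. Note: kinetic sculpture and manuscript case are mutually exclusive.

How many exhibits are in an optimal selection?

3

The maximum expected visitors within 69 m² is 1158.
One optimal bundle: interactive orrery + portrait alcove + manuscript case (64 m²).
Any selection reaching 1158 contains exactly 3 exhibits.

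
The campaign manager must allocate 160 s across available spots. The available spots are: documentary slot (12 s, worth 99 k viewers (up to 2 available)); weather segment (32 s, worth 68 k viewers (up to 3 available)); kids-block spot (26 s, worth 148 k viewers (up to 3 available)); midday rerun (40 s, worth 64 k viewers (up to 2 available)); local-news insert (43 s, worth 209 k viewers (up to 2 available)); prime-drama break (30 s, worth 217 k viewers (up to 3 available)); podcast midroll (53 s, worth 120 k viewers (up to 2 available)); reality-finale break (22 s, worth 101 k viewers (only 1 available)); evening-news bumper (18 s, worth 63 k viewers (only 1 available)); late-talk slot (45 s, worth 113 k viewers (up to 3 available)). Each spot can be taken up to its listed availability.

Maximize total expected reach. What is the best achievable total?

1060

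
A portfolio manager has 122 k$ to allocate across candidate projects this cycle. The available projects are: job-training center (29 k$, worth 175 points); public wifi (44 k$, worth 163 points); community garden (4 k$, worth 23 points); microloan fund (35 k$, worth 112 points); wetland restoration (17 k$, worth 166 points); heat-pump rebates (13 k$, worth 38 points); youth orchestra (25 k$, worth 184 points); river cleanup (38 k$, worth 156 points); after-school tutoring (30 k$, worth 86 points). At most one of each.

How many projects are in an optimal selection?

Optimal total is 719.
job-training center + wetland restoration + heat-pump rebates + youth orchestra + river cleanup hits 719 at 122 k$.
Any selection reaching 719 contains exactly 5 projects.

5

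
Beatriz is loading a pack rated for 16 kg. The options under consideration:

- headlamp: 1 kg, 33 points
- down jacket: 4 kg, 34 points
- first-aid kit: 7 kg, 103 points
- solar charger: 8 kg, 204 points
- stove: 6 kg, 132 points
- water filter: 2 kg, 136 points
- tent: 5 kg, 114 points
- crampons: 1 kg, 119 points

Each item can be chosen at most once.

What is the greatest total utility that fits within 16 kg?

573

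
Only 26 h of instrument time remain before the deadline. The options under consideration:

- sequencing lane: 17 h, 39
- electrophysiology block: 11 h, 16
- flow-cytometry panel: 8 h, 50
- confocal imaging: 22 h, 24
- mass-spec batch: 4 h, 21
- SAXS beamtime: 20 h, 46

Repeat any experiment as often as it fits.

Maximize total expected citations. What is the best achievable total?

150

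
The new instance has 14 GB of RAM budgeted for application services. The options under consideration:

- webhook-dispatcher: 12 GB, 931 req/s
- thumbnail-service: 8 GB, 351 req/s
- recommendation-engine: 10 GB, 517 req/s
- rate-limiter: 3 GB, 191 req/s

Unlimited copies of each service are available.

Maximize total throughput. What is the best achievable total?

931

Taking webhook-dispatcher: 12 GB used, 931 in throughput.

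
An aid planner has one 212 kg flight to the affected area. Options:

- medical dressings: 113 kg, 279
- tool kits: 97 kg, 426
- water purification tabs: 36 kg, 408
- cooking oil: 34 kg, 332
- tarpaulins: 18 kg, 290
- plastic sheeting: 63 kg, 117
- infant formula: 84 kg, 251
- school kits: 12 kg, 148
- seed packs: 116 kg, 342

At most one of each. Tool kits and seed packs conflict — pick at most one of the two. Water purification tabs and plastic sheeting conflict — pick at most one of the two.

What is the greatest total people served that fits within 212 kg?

1604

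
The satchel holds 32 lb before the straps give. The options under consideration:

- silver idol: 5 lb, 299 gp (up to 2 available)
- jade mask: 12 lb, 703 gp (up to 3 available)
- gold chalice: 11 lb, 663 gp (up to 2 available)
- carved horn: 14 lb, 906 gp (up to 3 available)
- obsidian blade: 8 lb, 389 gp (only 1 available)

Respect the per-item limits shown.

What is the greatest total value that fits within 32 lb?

1924

Taking the top-ratio items first gives 2×carved horn for 1812 (28 lb).
Dropping 2×carved horn frees 28 lb; slotting in 2×silver idol + 2×gold chalice (32 lb) lifts the total to 1924 at 32 lb.
Nothing else within 32 lb beats 1924.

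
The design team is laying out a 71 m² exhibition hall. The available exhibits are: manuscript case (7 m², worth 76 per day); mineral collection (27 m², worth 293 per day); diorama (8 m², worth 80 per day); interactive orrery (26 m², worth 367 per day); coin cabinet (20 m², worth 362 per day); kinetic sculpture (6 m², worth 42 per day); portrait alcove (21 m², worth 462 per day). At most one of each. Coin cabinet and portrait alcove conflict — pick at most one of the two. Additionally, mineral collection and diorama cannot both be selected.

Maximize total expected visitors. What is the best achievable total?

1027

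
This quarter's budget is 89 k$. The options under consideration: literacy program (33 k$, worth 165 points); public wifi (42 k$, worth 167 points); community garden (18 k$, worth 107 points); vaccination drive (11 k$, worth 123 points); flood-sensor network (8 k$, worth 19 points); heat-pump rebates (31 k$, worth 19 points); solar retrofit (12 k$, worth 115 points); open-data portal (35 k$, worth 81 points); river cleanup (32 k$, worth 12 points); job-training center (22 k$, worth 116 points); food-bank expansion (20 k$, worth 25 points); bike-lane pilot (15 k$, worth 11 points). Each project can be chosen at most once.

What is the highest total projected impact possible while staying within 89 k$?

538

A density-first pass picks community garden + vaccination drive + flood-sensor network + solar retrofit + job-training center + bike-lane pilot — 491 at 86 k$.
Dropping community garden and bike-lane pilot frees 33 k$; slotting in literacy program (33 k$) lifts the total to 538 at 86 k$.
Next best is literacy program + community garden + vaccination drive + flood-sensor network + solar retrofit at 529 (82 k$) — short by 9.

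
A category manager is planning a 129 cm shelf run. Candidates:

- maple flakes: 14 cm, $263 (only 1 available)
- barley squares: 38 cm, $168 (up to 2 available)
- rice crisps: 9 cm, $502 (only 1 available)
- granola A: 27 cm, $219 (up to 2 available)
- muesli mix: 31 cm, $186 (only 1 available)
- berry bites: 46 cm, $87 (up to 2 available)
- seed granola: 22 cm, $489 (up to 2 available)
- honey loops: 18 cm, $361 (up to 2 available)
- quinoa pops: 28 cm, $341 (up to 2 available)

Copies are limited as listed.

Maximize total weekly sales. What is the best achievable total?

Greedy by ratio would take maple flakes + rice crisps + 2×seed granola + 2×honey loops: 103 cm used, total 2465.
Replace maple flakes with quinoa pops: the trade gains 78 net, giving 2543 at 117 cm.

2543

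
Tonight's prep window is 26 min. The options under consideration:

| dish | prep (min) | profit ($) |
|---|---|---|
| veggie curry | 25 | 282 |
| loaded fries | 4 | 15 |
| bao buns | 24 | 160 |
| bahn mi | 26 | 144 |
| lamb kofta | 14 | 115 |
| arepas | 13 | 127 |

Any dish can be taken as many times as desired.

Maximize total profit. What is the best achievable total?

282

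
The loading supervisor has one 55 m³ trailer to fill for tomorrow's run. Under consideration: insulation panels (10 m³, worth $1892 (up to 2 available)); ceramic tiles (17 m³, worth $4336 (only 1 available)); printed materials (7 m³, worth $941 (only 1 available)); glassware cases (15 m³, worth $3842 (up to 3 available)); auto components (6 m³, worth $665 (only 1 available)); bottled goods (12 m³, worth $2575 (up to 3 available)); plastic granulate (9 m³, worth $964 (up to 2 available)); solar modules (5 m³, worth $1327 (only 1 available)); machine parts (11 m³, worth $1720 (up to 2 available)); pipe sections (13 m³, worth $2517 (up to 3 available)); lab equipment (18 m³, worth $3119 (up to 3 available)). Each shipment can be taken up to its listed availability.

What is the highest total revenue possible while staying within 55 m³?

By revenue per m³: solar modules 265.40, glassware cases 256.13, ceramic tiles 255.06 lead.
The ratio heuristic lands on 3×glassware cases + solar modules (12853) but leaves 5 m³ idle.
Dropping solar modules frees 5 m³; slotting in insulation panels (10 m³) lifts the total to 13418 at 55 m³.

13418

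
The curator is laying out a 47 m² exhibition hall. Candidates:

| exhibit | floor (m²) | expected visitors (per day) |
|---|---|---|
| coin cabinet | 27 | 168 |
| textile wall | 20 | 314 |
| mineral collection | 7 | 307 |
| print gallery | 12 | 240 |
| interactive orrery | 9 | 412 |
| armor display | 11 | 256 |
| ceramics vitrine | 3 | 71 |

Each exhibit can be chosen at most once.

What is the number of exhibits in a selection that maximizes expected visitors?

Optimal total is 1289.
One optimal bundle: textile wall + mineral collection + interactive orrery + armor display (47 m²).
Any selection reaching 1289 contains exactly 4 exhibits.

4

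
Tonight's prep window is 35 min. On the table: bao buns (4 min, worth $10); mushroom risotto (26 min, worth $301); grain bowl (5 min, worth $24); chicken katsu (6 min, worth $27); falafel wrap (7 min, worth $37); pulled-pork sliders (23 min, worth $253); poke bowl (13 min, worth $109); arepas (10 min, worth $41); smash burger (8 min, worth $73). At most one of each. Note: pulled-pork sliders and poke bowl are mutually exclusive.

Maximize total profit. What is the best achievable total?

374

Mushroom risotto + smash burger uses 34 of the 35 min and totals 374.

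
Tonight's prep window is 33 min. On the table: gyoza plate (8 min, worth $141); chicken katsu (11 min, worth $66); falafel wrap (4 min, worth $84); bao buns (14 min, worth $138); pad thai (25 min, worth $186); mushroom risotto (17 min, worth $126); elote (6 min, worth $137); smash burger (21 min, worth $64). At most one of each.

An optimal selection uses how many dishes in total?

Best achievable profit is 500.
gyoza plate + falafel wrap + bao buns + elote hits 500 at 32 min.
All optima have 4 dishes.

4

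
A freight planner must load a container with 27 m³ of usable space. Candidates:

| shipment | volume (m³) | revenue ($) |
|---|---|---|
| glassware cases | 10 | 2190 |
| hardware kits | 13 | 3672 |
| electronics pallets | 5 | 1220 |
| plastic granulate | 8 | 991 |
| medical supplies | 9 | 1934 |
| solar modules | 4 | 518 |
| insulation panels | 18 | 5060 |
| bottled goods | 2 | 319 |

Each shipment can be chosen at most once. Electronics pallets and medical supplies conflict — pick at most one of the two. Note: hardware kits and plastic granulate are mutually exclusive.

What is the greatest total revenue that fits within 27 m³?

Medical supplies + insulation panels uses 27 of the 27 m³ and totals 6994.
No other feasible combination exceeds 6994.

6994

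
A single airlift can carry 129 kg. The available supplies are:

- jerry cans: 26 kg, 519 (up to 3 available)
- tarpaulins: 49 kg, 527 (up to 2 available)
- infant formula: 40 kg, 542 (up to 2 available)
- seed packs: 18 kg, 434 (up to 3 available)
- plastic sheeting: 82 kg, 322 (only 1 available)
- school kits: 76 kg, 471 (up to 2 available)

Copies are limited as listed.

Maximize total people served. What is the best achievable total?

2448

Filling by ratio: 2×jerry cans + 3×seed packs for 2340, with 23 kg left unused.
Dropping seed packs frees 18 kg; slotting in infant formula (40 kg) lifts the total to 2448 at 128 kg.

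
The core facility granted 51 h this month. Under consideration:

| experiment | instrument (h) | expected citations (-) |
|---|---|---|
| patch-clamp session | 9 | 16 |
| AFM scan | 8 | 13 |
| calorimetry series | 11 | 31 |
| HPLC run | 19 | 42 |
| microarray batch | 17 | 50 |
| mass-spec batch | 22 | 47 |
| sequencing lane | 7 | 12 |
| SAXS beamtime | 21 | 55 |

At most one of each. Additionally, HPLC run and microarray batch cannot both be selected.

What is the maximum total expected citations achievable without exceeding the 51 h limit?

Best packing: calorimetry series + microarray batch + SAXS beamtime — 49 h, 136 total.

136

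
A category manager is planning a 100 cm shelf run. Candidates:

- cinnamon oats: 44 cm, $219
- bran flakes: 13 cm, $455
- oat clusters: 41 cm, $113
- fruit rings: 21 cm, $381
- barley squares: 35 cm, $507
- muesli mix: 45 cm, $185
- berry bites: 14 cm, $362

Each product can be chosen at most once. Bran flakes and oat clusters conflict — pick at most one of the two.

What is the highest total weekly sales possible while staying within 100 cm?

1705

The ratio ordering already packs tightly: bran flakes + fruit rings + barley squares + berry bites, 83 cm, 1705.
Next best is cinnamon oats + bran flakes + fruit rings + berry bites at 1417 (92 cm) — short by 288.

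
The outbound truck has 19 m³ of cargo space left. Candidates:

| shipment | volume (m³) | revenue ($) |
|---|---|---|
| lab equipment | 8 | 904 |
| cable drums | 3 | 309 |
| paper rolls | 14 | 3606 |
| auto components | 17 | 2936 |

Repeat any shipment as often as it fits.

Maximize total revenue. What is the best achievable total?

The ratio ordering already packs tightly: cable drums + paper rolls, 17 m³, 3915.

3915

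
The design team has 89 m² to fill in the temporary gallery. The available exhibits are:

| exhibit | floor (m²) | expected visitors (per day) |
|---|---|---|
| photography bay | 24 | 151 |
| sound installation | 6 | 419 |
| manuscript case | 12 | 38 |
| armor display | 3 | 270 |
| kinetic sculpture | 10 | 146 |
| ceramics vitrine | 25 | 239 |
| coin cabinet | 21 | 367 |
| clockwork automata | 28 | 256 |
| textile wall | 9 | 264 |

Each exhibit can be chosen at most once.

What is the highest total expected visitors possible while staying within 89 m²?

1760

The ratio heuristic lands on sound installation + manuscript case + armor display + kinetic sculpture + ceramics vitrine + coin cabinet + textile wall (1743) but leaves 3 m² idle.
Replace ceramics vitrine with clockwork automata: the trade gains 17 net, giving 1760 at 89 m².
Runner-up sound installation + manuscript case + armor display + kinetic sculpture + ceramics vitrine + coin cabinet + textile wall tops out at 1743.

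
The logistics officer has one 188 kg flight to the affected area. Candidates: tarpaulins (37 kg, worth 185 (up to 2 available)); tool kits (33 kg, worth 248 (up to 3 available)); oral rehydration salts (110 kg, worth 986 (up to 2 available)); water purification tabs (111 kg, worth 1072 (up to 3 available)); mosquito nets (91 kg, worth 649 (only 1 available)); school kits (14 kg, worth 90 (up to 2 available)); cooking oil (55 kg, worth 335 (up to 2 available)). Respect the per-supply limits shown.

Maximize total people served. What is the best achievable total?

1568

The ratio ordering already packs tightly: 2×tool kits + water purification tabs, 177 kg, 1568.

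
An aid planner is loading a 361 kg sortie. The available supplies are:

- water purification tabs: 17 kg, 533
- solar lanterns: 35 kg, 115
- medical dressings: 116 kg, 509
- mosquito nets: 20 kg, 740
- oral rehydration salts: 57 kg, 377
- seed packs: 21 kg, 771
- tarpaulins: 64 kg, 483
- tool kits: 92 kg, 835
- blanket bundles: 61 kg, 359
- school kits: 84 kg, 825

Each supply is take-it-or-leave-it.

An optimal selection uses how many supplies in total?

7

Best achievable people served is 4564.
One optimal bundle: water purification tabs + mosquito nets + oral rehydration salts + seed packs + tarpaulins + tool kits + school kits (355 kg).
Every optimal selection uses 7 supplies.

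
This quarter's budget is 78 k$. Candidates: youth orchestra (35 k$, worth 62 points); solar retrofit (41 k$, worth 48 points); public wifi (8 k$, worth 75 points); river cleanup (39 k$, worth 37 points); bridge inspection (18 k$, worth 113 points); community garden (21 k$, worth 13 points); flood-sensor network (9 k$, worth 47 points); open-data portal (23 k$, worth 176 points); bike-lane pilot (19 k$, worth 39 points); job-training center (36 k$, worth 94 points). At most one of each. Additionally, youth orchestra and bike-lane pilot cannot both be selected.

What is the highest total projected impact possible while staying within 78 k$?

Density check — public wifi 9.38, open-data portal 7.65, bridge inspection 6.28, flood-sensor network 5.22 are the best per k$.
Taking public wifi + bridge inspection + flood-sensor network + open-data portal + bike-lane pilot: 77 k$ used, 450 in projected impact.
No other feasible combination exceeds 450.

450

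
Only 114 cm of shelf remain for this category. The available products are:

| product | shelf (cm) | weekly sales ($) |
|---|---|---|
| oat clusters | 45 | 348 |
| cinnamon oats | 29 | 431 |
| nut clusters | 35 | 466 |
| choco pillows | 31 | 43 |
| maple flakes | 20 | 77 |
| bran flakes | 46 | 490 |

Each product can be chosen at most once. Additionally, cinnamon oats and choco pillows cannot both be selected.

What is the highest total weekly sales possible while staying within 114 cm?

Cinnamon oats + nut clusters + bran flakes uses 110 of the 114 cm and totals 1387.
Every other selection either busts 114 cm or breaks a pairing rule or fails to beat 1387.

1387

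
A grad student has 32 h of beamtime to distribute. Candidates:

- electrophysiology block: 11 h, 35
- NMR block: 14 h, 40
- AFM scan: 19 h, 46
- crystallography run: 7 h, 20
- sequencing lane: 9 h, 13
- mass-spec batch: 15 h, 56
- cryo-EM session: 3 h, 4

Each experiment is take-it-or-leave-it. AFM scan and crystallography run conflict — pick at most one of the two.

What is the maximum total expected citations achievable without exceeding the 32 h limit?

The ratio heuristic lands on electrophysiology block + mass-spec batch + cryo-EM session (95) but leaves 3 h idle.
Replace electrophysiology block with NMR block: the trade gains 5 net, giving 100 at 32 h.

100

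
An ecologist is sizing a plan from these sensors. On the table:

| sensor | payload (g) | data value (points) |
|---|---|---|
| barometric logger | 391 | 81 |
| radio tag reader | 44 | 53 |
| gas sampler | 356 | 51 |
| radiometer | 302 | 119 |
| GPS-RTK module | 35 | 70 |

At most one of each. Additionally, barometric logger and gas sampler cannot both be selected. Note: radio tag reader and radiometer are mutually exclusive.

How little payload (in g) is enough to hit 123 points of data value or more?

Minimise g subject to total data value ≥ 123.
Taking radio tag reader + GPS-RTK module gives 123 (≥ 123) for 79 g.
Any bundle with less than 79 g falls short of 123.

79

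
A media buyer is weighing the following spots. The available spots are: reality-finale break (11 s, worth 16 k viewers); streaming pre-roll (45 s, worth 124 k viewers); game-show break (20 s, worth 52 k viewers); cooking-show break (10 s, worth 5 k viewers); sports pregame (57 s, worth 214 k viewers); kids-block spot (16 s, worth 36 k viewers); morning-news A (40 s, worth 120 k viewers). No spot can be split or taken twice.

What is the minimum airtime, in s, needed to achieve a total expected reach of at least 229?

68

Look for the lowest-airtime combination reaching 229.
reality-finale break + sports pregame reaches 230 using 68 s.
No combination under 68 s hits 229.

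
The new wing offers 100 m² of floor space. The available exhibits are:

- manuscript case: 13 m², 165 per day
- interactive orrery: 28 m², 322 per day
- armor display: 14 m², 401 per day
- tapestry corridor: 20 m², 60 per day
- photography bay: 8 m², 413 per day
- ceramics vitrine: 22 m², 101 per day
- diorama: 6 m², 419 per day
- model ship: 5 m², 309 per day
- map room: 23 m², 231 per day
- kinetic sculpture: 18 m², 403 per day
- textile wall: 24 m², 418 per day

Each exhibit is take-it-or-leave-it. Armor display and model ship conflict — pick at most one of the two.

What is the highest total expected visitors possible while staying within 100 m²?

2376

By expected visitors per m²: diorama 69.83, model ship 61.80, photography bay 51.62, armor display 28.64 lead.
Best packing: interactive orrery + armor display + photography bay + diorama + kinetic sculpture + textile wall — 98 m², 2376 total.
Every other selection either busts 100 m² or breaks a pairing rule or fails to beat 2376.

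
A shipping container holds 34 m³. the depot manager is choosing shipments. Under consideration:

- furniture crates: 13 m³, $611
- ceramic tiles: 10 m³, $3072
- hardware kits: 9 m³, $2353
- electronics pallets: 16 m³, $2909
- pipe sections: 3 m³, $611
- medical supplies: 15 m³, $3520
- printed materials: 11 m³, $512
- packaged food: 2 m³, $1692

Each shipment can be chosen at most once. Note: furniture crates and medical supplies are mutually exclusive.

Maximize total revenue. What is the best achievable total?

8945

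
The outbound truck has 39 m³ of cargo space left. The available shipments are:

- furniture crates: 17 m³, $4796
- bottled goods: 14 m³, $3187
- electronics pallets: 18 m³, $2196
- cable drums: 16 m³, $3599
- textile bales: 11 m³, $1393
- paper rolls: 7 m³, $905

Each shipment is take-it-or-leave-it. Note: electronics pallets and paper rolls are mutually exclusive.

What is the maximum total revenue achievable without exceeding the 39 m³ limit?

8888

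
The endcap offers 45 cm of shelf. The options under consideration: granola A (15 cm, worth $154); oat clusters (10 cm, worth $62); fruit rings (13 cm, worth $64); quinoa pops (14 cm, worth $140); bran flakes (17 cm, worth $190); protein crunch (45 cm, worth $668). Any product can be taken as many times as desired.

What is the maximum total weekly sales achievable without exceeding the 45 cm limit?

The ratio ordering already packs tightly: protein crunch, 45 cm, 668.
That's the maximum — no swap from here does better than 668.

668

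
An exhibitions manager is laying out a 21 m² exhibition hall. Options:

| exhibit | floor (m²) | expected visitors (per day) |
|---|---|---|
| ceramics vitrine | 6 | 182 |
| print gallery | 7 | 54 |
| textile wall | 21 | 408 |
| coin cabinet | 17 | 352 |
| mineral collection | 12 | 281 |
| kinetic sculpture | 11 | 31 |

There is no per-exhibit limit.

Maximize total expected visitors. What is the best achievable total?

546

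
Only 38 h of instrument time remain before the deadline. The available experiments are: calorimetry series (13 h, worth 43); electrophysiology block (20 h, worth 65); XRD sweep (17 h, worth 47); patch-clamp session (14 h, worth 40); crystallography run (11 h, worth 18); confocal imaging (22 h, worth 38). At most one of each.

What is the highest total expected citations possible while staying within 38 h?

112

Taking the top-ratio experiments first gives calorimetry series + electrophysiology block for 108 (33 h).
The 13 h tied up in calorimetry series is better spent on XRD sweep — total rises to 112 (37 h).
Runner-up calorimetry series + electrophysiology block tops out at 108.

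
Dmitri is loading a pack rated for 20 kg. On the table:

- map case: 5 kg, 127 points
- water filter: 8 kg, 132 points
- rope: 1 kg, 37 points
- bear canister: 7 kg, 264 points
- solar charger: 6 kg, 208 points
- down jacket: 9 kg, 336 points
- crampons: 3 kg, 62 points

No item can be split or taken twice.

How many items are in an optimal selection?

The maximum utility within 20 kg is 699.
One optimal bundle: rope + bear canister + down jacket + crampons (20 kg).
All optima have 4 items.

4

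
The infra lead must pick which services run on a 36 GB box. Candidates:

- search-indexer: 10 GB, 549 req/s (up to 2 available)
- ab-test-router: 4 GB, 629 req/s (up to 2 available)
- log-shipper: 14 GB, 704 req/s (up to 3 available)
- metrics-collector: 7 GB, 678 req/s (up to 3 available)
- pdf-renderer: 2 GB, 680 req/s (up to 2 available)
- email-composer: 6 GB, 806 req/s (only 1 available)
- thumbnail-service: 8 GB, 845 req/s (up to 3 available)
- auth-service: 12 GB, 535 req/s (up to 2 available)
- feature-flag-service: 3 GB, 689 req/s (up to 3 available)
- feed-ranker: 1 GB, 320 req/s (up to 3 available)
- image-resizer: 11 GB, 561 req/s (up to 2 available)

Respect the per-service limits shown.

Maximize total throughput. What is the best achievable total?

Taking the top-ratio services first gives 2×ab-test-router + 2×pdf-renderer + email-composer + 3×feature-flag-service + 3×feed-ranker for 6451 (30 GB).
The 1 GB tied up in feed-ranker is better spent on metrics-collector — total rises to 6809 (36 GB).
No other feasible combination exceeds 6809.

6809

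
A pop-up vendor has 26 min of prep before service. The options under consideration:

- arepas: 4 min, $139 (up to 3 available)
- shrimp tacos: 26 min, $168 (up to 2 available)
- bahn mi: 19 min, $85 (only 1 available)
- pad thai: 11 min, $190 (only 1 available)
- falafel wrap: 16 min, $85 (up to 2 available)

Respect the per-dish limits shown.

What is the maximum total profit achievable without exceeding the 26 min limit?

Best packing: 3×arepas + pad thai — 23 min, 607 total.
The spare 3 min is too small for any remaining dish, and no exchange beats 607.

607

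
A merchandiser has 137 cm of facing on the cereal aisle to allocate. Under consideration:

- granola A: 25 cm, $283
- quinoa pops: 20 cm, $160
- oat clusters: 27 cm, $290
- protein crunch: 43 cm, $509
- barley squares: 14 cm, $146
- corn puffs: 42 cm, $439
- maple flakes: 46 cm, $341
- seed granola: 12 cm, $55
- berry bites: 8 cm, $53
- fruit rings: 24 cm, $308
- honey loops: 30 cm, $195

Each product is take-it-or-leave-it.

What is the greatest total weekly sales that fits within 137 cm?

1546

The ratio heuristic lands on granola A + oat clusters + protein crunch + barley squares + fruit rings (1536) but leaves 4 cm idle.
Replace granola A and barley squares with corn puffs: the trade gains 10 net, giving 1546 at 136 cm.
Runner-up granola A + protein crunch + corn puffs + fruit rings tops out at 1539.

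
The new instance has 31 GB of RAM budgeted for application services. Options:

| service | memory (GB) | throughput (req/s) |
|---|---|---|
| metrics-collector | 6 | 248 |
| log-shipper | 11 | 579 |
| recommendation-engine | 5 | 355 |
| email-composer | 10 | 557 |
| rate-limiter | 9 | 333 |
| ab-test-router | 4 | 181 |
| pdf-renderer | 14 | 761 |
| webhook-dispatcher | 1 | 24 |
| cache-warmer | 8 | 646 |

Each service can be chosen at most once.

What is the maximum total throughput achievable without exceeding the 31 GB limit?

1943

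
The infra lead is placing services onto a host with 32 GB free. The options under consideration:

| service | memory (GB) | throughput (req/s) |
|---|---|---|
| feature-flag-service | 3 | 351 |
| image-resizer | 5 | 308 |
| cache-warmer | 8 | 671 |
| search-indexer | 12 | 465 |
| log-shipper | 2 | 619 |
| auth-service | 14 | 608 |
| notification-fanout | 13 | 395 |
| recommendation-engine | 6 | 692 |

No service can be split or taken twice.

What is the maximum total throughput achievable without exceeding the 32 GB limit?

2798

Taking the top-ratio services first gives feature-flag-service + image-resizer + cache-warmer + log-shipper + recommendation-engine for 2641 (24 GB).
Dropping image-resizer frees 5 GB; slotting in search-indexer (12 GB) lifts the total to 2798 at 31 GB.
Every other selection either busts 32 GB or fails to beat 2798.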